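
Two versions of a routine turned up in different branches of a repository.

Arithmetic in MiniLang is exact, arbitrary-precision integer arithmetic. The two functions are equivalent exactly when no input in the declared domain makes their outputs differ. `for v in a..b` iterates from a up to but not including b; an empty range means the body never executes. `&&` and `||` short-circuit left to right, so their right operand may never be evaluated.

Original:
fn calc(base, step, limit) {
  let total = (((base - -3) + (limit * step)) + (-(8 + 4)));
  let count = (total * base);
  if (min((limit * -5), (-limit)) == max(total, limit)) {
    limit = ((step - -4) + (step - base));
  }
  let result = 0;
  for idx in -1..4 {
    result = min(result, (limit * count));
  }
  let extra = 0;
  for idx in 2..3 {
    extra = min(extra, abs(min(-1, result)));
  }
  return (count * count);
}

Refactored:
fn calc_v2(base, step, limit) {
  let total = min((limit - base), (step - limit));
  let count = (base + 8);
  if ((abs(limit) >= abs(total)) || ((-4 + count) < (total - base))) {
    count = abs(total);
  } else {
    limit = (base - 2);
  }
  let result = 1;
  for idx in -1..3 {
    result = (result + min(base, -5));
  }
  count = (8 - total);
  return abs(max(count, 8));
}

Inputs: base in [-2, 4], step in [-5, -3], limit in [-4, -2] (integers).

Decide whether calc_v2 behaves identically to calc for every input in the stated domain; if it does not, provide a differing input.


Run the pair on base=-2, step=-5, limit=-4.
calc: total=9, then count=-18, then (min((limit * -5), (-limit)) == max(total, limit)) is false, then result=0, then (idx=-1), then result=0, then (idx=0), then result=0, then (idx=1), then result=0, then (idx=2), then result=0, then (idx=3), then result=0, then extra=0, then (idx=2), then extra=0, then returns 324
calc_v2: total=-2, then count=6, then ((abs(limit) >= abs(total)) || ((-4 + count) < (total - base))) is true, then count=2, then result=1, then (idx=-1), then result=-4, then (idx=0), then result=-9, then (idx=1), then result=-14, then (idx=2), then result=-19, then count=10, then returns 10
324 against 10: the behavior changed.
verdict: not equivalent; witness: base=-2, step=-5, limit=-4


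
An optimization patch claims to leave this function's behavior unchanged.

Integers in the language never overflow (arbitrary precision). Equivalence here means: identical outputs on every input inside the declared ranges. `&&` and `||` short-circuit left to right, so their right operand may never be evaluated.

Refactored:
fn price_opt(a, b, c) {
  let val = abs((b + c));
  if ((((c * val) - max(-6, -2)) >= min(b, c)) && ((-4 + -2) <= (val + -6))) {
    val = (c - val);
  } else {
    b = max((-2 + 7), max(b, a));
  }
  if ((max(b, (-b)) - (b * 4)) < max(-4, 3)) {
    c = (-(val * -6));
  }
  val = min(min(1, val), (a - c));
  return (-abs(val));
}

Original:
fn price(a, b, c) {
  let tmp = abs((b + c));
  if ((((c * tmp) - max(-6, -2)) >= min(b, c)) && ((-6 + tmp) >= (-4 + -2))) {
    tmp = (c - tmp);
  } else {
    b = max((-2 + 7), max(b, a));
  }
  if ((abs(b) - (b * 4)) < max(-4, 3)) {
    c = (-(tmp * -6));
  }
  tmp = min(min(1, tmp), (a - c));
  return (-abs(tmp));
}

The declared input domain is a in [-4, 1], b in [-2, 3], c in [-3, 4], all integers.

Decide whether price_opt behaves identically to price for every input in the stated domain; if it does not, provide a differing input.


Differences: min/max/abs usage differs; also comparison usage differs; also local variable names differ — yet all 288 inputs agree.
verdict: equivalent


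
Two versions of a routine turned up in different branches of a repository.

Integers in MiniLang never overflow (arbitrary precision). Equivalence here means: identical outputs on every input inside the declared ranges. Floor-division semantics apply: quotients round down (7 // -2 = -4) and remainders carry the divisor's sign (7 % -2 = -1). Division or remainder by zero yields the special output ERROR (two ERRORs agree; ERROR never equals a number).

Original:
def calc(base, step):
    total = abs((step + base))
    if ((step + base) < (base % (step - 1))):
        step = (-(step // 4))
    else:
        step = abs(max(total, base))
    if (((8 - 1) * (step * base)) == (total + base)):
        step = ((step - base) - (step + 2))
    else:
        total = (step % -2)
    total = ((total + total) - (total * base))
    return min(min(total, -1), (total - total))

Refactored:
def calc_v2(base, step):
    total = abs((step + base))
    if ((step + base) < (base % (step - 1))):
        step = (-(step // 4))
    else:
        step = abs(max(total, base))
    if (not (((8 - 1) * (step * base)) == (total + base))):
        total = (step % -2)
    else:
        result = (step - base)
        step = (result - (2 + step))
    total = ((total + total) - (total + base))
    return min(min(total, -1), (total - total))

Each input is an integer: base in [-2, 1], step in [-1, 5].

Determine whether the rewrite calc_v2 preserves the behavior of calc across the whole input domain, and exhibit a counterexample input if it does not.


Consider the input base=-2, step=-1.
calc: total := 3 | ((step + base) < (base % (step - 1))): true | step := 1 | (((8 - 1) * (step * base)) == (total + base)): false | total := -1 | total := -4 | result -4
calc_v2: total := 3 | ((step + base) < (base % (step - 1))): true | step := 1 | (not (((8 - 1) * (step * base)) == (total + base))): true | total := -1 | total := 1 | result -1
-4 and -1 differ, so these are not the same function on this domain.
verdict: not equivalent; witness: base=-2, step=-1


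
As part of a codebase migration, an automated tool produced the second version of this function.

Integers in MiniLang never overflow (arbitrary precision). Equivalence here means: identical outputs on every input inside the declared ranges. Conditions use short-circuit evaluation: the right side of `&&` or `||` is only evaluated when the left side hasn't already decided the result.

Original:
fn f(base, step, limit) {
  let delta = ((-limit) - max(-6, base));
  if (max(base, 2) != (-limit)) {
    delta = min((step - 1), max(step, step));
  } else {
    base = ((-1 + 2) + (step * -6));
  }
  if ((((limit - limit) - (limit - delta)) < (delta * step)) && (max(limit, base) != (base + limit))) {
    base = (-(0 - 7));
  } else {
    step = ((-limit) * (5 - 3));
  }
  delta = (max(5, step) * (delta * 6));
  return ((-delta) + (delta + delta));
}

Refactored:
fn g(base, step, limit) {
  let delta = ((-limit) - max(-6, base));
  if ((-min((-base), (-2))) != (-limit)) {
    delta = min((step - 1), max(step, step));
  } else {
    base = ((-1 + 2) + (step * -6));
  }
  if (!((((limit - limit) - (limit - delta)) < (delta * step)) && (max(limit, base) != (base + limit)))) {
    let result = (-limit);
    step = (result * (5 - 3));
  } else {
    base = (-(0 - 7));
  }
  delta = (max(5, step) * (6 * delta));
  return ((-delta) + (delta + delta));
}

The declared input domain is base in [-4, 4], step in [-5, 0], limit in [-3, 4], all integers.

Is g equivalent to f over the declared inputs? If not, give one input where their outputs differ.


This is a faithful refactor — statement counts differ, and local variable names differ, and boolean connective usage differs, and min/max/abs usage differs, but the computed results match everywhere.
As a probe, take base=4, step=0, limit=-2: f runs delta=-2, then (max(base, 2) != (-limit)) is true, then delta=-1, then ((((limit - limit) - (limit - delta)) < (delta * step)) && (max(limit, base) != (base + limit))) is false, then step=4, then delta=-30, then returns -30; g runs delta=-2, then ((-min((-base), (-2))) != (-limit)) is true, then delta=-1, then (!((((limit - limit) - (limit - delta)) < (delta * step)) && (max(limit, base) != (base + limit)))) is true, then result=2, then step=4, then delta=-30, then returns -30; both end at -30.
Every one of the 432 inputs gives matching results.
verdict: equivalent


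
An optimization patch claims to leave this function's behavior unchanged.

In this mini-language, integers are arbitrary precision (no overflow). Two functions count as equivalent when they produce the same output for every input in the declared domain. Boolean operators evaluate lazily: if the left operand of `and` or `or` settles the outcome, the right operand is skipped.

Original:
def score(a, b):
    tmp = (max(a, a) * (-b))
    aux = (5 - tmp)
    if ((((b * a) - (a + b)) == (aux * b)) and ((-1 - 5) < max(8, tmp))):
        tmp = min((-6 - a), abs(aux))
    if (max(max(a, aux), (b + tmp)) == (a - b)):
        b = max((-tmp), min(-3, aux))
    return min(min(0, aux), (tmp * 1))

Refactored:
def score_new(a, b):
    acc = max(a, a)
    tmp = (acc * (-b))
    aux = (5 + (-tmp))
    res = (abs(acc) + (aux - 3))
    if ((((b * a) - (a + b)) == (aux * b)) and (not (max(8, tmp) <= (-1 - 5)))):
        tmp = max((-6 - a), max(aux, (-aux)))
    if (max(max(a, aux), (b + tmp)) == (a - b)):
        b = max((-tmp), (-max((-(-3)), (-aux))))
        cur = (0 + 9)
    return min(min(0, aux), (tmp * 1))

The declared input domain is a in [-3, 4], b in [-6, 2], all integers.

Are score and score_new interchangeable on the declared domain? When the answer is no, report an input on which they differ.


On input a=0, b=0, score returns -6 while score_new returns 0.
verdict: not equivalent; witness: a=0, b=0


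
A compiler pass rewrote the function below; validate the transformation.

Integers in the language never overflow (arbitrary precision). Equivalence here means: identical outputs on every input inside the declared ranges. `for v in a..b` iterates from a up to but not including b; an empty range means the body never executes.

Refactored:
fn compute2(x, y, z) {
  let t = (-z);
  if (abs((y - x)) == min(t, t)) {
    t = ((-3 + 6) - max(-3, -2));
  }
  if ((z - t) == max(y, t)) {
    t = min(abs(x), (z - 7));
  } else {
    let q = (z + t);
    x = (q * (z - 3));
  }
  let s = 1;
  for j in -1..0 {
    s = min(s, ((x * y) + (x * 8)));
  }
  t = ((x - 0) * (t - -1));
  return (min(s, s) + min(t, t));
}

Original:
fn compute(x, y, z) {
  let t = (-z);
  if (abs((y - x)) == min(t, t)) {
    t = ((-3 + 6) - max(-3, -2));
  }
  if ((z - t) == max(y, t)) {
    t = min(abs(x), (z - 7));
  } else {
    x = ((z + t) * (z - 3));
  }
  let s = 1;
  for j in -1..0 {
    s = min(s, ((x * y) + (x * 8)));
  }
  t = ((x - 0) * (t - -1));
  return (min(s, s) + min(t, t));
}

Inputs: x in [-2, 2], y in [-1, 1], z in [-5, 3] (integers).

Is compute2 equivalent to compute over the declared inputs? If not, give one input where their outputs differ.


Equivalent — the differences include local variable names differ; also statement counts differ, yet no declared input distinguishes the two.
Tracing x=0, y=1, z=-3: compute: t := 3 | (abs((y - x)) == min(t, t)): false | ((z - t) == max(y, t)): false | x := 0 | s := 1 | iter j=-1: | s := 0 | t := 0 | result 0 | compute2: t := 3 | (abs((y - x)) == min(t, t)): false | ((z - t) == max(y, t)): false | q := 0 | x := 0 | s := 1 | iter j=-1: | s := 0 | t := 0 | result 0 — matching result 0.
An exhaustive pass over the 135 declared inputs shows identical outputs.
verdict: equivalent


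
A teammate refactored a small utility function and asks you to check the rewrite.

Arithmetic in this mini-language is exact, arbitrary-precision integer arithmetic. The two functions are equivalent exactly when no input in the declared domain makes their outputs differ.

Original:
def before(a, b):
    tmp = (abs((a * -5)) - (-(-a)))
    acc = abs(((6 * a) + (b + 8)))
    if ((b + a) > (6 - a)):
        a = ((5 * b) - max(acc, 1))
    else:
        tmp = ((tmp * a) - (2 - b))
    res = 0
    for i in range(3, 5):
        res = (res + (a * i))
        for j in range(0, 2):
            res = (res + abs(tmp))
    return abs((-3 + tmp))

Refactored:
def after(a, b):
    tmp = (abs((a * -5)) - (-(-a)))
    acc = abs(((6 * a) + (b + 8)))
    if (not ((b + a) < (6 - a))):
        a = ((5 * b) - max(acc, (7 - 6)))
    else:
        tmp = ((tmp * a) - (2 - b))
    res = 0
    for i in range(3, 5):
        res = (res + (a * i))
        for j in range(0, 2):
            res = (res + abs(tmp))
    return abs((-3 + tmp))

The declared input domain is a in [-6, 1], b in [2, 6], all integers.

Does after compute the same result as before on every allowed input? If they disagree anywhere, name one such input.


Run the pair on a=0, b=6.
before: tmp becomes 0; next acc becomes 14; next ((b + a) > (6 - a)) evaluates to false; next tmp becomes 4; next res becomes 0; next at i=3:; next res becomes 0; next at j=0:; next res becomes 4; next at j=1:; next res becomes 8; next at i=4:; next res becomes 8; next at j=0:; next res becomes 12; next at j=1:; next res becomes 16; next final value 1
after: tmp becomes 0; next acc becomes 14; next (not ((b + a) < (6 - a))) evaluates to true; next a becomes 16; next res becomes 0; next at i=3:; next res becomes 48; next at j=0:; next res becomes 48; next at j=1:; next res becomes 48; next at i=4:; next res becomes 112; next at j=0:; next res becomes 112; next at j=1:; next res becomes 112; next final value 3
1 != 3, so the rewrite changes behavior.
verdict: not equivalent; witness: a=0, b=6


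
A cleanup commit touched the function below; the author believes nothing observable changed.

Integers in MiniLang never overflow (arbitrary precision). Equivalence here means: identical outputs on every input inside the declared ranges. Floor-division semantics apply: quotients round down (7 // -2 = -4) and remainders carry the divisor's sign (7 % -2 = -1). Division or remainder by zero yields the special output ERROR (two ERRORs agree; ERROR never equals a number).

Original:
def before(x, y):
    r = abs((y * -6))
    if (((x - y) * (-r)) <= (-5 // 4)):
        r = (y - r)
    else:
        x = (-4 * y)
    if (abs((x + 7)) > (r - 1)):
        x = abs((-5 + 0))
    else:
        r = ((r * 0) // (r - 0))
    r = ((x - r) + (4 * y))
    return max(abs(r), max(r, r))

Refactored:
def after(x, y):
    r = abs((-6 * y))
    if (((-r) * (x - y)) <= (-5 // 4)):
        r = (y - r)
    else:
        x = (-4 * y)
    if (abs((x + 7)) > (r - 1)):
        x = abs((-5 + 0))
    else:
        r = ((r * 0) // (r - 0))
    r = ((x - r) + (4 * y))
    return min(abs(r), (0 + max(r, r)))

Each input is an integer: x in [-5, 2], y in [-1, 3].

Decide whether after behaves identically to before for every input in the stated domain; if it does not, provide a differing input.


Consider the input x=-5, y=-1.
before: r=6, then (((x - y) * (-r)) <= (-5 // 4)) is false, then x=4, then (abs((x + 7)) > (r - 1)) is true, then x=5, then r=-5, then returns 5
after: r=6, then (((-r) * (x - y)) <= (-5 // 4)) is false, then x=4, then (abs((x + 7)) > (r - 1)) is true, then x=5, then r=-5, then returns -5
5 vs -5 — the two versions disagree here.
verdict: not equivalent; witness: x=-5, y=-1


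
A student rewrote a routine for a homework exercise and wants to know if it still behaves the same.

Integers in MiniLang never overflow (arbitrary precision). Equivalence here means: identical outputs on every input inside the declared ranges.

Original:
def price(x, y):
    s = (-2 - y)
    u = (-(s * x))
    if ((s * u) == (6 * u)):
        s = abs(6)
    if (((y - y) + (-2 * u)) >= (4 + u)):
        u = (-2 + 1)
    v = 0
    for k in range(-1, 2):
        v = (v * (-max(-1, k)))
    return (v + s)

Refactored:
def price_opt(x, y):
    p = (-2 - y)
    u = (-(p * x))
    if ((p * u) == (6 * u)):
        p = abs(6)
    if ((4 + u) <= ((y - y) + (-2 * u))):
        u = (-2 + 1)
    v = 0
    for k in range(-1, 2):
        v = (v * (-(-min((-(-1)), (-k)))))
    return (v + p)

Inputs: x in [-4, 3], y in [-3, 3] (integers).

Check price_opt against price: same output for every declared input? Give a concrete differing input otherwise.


Side by side, the visible changes include: local variable names differ; and min/max/abs usage differs; and comparison usage differs.
Spot check at x=-1, y=-2 — price: s := 0 | u := 0 | ((s * u) == (6 * u)): true | s := 6 | (((y - y) + (-2 * u)) >= (4 + u)): false | v := 0 | iter k=-1: | v := 0 | iter k=0: | v := 0 | iter k=1: | v := 0 | result 6. price_opt: p := 0 | u := 0 | ((p * u) == (6 * u)): true | p := 6 | ((4 + u) <= ((y - y) + (-2 * u))): false | v := 0 | iter k=-1: | v := 0 | iter k=0: | v := 0 | iter k=1: | v := 0 | result 6. Both give 6.
Sweeping the whole domain (56 inputs) finds no disagreement.
verdict: equivalent


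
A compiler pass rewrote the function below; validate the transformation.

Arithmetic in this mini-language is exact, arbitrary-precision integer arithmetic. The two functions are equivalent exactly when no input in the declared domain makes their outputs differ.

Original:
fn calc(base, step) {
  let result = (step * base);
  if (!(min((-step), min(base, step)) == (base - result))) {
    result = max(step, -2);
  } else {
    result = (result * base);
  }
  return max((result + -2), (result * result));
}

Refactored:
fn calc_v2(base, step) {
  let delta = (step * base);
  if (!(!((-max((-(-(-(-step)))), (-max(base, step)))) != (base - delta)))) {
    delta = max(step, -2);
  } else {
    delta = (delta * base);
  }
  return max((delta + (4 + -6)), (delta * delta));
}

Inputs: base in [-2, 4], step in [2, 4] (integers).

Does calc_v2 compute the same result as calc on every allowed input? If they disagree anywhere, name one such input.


Equivalent. The suspicious edit (`min(base, step)` became `max(base, step)`) never changes the result for any input inside the declared domain.
Sweeping the whole domain (21 inputs) finds no disagreement.
Tracing base=2, step=2: calc: result := 4 | (!(min((-step), min(base, step)) == (base - result))): false | result := 8 | result 64 | calc_v2: delta := 4 | (!(!((-max((-(-(-(-step)))), (-max(base, step)))) != (base - delta)))): false | delta := 8 | result 64 — matching result 64.
verdict: equivalent


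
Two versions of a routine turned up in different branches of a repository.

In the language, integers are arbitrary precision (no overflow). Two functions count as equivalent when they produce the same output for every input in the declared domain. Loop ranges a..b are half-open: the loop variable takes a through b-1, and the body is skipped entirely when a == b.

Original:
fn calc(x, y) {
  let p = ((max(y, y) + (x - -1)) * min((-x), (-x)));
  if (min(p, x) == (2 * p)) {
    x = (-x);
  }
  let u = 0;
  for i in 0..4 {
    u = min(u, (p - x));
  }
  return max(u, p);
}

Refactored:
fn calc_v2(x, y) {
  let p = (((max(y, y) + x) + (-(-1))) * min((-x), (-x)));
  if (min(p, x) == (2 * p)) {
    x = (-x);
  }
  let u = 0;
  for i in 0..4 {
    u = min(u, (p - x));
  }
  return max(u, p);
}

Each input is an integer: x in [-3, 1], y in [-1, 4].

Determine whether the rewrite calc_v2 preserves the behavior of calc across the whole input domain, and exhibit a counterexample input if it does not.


Side by side, the visible changes include: arithmetic usage differs.
Tracing x=-3, y=1: calc: p = -3; (min(p, x) == (2 * p)) -> false; u = 0; [i=0]; u = 0; [i=1]; u = 0; [i=2]; u = 0; [i=3]; u = 0; return 0 | calc_v2: p = -3; (min(p, x) == (2 * p)) -> false; u = 0; [i=0]; u = 0; [i=1]; u = 0; [i=2]; u = 0; [i=3]; u = 0; return 0 — matching result 0.
Every one of the 30 inputs gives matching results.
verdict: equivalent


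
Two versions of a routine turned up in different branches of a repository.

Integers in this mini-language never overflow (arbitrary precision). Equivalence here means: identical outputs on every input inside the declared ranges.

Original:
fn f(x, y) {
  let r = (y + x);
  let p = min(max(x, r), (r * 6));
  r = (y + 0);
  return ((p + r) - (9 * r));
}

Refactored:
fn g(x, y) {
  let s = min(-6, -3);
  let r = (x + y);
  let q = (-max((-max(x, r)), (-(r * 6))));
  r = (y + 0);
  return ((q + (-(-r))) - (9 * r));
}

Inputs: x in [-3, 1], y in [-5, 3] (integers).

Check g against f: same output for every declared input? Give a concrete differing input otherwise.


Although min/max/abs usage differs, and constant usage differs, and statement counts differ, and local variable names differ, 45/45 inputs agree.
verdict: equivalent


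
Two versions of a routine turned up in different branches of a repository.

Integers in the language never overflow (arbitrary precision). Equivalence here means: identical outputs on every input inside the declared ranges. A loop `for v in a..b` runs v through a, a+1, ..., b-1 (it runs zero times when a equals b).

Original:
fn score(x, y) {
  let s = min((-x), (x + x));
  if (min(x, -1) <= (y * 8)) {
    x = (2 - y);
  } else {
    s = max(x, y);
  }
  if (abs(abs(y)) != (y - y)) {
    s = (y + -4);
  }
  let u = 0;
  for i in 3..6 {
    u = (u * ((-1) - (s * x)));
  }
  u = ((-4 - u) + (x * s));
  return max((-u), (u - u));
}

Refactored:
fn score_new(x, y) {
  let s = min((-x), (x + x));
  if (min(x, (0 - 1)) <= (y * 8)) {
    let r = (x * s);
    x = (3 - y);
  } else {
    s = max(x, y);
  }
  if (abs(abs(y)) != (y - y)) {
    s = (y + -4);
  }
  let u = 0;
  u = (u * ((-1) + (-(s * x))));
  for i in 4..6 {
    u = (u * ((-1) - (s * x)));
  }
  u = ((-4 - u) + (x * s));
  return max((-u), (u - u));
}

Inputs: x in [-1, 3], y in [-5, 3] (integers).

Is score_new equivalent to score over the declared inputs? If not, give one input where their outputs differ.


Not equivalent: x=-1, y=0 separates them (8 vs 10).
score: s := -2 | (min(x, -1) <= (y * 8)): true | x := 2 | (abs(abs(y)) != (y - y)): false | u := 0 | iter i=3: | u := 0 | iter i=4: | u := 0 | iter i=5: | u := 0 | u := -8 | result 8
score_new: s := -2 | (min(x, (0 - 1)) <= (y * 8)): true | r := 2 | x := 3 | (abs(abs(y)) != (y - y)): false | u := 0 | u := 0 | iter i=4: | u := 0 | iter i=5: | u := 0 | u := -10 | result 10
verdict: not equivalent; witness: x=-1, y=0


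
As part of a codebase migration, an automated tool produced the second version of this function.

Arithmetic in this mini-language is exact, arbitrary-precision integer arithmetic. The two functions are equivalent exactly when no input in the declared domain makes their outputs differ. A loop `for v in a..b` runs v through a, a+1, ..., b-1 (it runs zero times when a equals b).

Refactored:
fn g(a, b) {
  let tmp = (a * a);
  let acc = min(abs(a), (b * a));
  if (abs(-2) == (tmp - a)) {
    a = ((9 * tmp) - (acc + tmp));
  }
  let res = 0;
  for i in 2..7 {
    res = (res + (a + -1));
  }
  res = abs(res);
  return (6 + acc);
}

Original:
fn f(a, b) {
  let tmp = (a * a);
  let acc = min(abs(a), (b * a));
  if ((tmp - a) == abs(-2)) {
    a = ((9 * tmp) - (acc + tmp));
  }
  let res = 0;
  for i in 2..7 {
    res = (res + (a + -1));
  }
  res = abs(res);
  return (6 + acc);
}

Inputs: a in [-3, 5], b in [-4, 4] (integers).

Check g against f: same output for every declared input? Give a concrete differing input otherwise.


Differences: same computation, different form — yet all 81 inputs agree.
verdict: equivalent


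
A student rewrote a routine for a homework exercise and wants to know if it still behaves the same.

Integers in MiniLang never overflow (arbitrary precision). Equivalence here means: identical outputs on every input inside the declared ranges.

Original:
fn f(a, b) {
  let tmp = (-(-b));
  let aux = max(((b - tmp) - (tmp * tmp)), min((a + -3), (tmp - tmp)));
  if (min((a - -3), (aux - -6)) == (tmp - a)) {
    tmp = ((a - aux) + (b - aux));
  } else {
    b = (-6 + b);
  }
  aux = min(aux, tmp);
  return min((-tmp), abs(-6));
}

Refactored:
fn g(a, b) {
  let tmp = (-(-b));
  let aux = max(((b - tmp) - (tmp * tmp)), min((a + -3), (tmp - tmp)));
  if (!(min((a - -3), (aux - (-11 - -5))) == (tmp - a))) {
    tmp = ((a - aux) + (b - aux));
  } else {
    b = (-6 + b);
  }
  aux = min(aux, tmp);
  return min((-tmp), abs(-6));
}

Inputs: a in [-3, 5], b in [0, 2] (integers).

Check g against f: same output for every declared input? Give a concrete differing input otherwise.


Evaluate both at a=-3, b=0.
f: tmp=0, then aux=0, then (min((a - -3), (aux - -6)) == (tmp - a)) is false, then b=-6, then aux=0, then returns 0
g: tmp=0, then aux=0, then (!(min((a - -3), (aux - (-11 - -5))) == (tmp - a))) is true, then tmp=-3, then aux=-3, then returns 3
0 != 3, so the rewrite changes behavior.
verdict: not equivalent; witness: a=-3, b=0


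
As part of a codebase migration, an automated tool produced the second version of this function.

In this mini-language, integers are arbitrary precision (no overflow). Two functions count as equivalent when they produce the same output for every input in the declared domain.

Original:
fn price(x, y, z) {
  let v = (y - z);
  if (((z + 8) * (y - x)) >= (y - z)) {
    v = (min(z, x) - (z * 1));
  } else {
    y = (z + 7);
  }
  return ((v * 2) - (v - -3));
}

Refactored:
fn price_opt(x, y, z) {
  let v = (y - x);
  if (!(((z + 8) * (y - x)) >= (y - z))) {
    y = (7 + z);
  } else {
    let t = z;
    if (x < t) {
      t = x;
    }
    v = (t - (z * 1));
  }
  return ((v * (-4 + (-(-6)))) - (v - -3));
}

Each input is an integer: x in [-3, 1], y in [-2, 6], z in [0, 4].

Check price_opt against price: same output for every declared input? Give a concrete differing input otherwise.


At x=-1, y=-2, z=0: price gives -5, price_opt gives -4.
verdict: not equivalent; witness: x=-1, y=-2, z=0


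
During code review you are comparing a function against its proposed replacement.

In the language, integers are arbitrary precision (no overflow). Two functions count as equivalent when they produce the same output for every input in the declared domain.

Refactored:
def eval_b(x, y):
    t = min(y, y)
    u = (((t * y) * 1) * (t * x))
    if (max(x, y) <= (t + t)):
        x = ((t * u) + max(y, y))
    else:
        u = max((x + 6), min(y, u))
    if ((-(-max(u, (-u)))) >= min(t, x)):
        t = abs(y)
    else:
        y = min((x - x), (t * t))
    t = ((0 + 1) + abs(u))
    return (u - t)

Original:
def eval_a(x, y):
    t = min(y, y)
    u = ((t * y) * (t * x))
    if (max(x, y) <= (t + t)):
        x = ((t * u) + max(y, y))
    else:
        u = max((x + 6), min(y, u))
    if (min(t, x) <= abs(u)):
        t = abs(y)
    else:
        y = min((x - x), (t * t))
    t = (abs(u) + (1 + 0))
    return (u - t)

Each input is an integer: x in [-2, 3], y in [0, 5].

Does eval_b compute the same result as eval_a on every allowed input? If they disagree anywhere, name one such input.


The two versions differ — the changes include arithmetic usage differs; comparison usage differs; min/max/abs usage differs; constant usage differs.
Spot check at x=3, y=2 — eval_a: t=2, then u=24, then (max(x, y) <= (t + t)) is true, then x=50, then (min(t, x) <= abs(u)) is true, then t=2, then t=25, then returns -1. eval_b: t=2, then u=24, then (max(x, y) <= (t + t)) is true, then x=50, then ((-(-max(u, (-u)))) >= min(t, x)) is true, then t=2, then t=25, then returns -1. Both give -1.
An exhaustive pass over the 36 declared inputs shows identical outputs.
verdict: equivalent


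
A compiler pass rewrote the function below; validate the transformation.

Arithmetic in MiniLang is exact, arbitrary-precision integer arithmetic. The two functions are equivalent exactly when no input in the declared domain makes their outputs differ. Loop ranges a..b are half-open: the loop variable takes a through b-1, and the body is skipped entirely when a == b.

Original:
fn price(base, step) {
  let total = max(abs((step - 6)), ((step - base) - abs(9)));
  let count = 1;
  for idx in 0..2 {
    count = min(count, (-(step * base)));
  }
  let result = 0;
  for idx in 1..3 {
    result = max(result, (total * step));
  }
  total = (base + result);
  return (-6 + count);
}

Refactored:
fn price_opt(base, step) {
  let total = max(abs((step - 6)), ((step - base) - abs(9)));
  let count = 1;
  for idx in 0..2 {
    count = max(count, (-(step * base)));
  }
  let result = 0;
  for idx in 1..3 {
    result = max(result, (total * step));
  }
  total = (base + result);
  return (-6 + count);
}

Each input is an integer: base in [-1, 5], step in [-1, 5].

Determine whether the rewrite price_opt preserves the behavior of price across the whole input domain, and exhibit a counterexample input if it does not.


Take base=-1, step=-1.
price: total=7, then count=1, then (idx=0), then count=-1, then (idx=1), then count=-1, then result=0, then (idx=1), then result=0, then (idx=2), then result=0, then total=-1, then returns -7
price_opt: total=7, then count=1, then (idx=0), then count=1, then (idx=1), then count=1, then result=0, then (idx=1), then result=0, then (idx=2), then result=0, then total=-1, then returns -5
-7 vs -5 — the two versions disagree here.
verdict: not equivalent; witness: base=-1, step=-1


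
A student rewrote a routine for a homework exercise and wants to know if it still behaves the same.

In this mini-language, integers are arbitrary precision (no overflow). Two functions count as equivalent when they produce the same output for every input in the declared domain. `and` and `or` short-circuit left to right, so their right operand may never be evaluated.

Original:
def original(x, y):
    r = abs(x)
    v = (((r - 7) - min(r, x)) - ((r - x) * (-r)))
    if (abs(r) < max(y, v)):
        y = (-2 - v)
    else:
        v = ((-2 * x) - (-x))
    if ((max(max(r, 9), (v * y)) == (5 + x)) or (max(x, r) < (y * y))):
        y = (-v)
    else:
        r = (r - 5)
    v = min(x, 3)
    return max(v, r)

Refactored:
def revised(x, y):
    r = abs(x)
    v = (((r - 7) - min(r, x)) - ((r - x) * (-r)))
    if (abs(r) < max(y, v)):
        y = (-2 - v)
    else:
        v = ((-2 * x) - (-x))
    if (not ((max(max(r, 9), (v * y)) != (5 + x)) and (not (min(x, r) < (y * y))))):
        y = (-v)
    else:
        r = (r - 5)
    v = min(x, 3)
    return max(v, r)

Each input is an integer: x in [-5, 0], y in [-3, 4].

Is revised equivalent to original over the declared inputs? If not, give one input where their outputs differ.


These are not equivalent — on x=-1, y=-1 the outputs split (-1 vs 1).
original: r := 1 | v := -3 | (abs(r) < max(y, v)): false | v := 1 | ((max(max(r, 9), (v * y)) == (5 + x)) or (max(x, r) < (y * y))): false | r := -4 | v := -1 | result -1
revised: r := 1 | v := -3 | (abs(r) < max(y, v)): false | v := 1 | (not ((max(max(r, 9), (v * y)) != (5 + x)) and (not (min(x, r) < (y * y))))): true | y := -1 | v := -1 | result 1
verdict: not equivalent; witness: x=-1, y=-1


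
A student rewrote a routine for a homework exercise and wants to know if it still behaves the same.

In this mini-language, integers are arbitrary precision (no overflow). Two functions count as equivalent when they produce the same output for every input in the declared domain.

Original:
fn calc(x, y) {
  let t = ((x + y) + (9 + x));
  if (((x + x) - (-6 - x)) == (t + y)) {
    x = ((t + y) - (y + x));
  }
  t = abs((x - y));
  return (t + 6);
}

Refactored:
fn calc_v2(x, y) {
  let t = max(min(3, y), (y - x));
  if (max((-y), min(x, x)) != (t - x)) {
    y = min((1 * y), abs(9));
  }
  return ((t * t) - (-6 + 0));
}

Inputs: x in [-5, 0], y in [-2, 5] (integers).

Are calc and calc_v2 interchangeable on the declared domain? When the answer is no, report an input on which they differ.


Consider the input x=-5, y=-2.
calc: t := -3 | (((x + x) - (-6 - x)) == (t + y)): false | t := 3 | result 9
calc_v2: t := 3 | (max((-y), min(x, x)) != (t - x)): true | y := -2 | result 15
9 and 15 differ, so these are not the same function on this domain.
verdict: not equivalent; witness: x=-5, y=-2


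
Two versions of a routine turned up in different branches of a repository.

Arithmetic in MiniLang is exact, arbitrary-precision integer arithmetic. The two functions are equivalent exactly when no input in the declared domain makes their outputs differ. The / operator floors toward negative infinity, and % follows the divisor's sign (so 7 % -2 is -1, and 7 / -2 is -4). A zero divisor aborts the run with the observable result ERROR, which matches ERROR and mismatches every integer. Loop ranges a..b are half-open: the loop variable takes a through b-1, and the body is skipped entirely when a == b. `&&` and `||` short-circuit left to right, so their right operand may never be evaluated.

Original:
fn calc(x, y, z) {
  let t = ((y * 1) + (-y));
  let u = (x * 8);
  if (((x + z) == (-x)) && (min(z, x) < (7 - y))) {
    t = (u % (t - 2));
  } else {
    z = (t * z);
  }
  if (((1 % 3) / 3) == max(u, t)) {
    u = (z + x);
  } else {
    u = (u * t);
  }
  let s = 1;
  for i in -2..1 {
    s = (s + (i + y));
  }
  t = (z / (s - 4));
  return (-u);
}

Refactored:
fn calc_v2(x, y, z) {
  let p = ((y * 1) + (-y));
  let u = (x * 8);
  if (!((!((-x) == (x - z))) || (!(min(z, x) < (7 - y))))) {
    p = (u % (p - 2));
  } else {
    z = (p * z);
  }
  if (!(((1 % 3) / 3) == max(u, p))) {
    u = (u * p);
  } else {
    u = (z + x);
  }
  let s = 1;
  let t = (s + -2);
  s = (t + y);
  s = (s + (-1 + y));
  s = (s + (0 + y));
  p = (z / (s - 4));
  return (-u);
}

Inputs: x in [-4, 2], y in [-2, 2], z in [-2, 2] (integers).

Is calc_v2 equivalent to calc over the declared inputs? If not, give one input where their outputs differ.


At x=-1, y=-2, z=-2: calc gives 1, calc_v2 gives 3.
verdict: not equivalent; witness: x=-1, y=-2, z=-2


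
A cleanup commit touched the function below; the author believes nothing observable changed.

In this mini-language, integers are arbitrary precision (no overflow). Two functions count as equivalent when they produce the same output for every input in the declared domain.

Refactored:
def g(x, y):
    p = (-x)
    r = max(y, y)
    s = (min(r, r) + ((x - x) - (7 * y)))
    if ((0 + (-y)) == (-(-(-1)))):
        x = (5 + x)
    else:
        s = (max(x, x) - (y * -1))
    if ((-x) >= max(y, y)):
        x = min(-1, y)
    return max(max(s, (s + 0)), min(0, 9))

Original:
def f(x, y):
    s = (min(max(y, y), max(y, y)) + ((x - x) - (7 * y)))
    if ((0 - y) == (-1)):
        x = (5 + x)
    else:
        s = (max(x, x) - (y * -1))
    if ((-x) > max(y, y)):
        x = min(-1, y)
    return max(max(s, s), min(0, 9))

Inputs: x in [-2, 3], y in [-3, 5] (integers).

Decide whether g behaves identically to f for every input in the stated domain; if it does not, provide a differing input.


The one real change (`((-x) > max(y, y))` became `((-x) >= max(y, y))`) has no effect anywhere in the declared ranges.
Tracing x=1, y=0: f: s=0, then ((0 - y) == (-1)) is false, then s=1, then ((-x) > max(y, y)) is false, then returns 1 | g: p=-1, then r=0, then s=0, then ((0 + (-y)) == (-(-(-1)))) is false, then s=1, then ((-x) >= max(y, y)) is false, then returns 1 — matching result 1.
Every one of the 54 inputs gives matching results.
verdict: equivalent


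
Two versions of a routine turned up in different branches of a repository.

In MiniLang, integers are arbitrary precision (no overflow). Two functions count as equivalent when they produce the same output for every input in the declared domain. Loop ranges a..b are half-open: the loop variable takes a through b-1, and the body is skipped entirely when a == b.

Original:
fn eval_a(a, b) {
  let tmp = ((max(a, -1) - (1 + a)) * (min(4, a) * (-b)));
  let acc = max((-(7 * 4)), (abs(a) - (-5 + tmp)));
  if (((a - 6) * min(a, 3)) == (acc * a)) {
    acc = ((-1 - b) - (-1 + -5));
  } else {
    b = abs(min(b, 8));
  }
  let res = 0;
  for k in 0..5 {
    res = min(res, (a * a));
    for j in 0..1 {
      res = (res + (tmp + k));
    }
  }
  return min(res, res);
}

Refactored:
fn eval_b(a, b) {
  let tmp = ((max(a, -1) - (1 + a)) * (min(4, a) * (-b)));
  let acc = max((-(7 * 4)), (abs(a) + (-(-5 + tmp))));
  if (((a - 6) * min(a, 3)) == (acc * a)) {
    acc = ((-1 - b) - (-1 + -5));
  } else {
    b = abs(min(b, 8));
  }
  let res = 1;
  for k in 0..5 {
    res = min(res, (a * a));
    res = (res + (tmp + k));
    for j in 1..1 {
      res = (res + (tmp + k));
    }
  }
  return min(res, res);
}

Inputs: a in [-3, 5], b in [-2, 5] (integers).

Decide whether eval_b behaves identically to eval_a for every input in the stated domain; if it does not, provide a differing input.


Take a=-3, b=-2.
eval_a: tmp becomes -6; next acc becomes 14; next (((a - 6) * min(a, 3)) == (acc * a)) evaluates to false; next b becomes 2; next res becomes 0; next at k=0:; next res becomes 0; next at j=0:; next res becomes -6; next at k=1:; next res becomes -6; next at j=0:; next res becomes -11; next at k=2:; next res becomes -11; next at j=0:; next res becomes -15; next at k=3:; next res becomes -15; next at j=0:; next res becomes -18; next at k=4:; next res becomes -18; next at j=0:; next res becomes -20; next final value -20
eval_b: tmp becomes -6; next acc becomes 14; next (((a - 6) * min(a, 3)) == (acc * a)) evaluates to false; next b becomes 2; next res becomes 1; next at k=0:; next res becomes 1; next res becomes -5; next j never enters its loop body; next at k=1:; next res becomes -5; next res becomes -10; next j never enters its loop body; next at k=2:; next res becomes -10; next res becomes -14; next j never enters its loop body; next at k=3:; next res becomes -14; next res becomes -17; next j never enters its loop body; next at k=4:; next res becomes -17; next res becomes -19; next j never enters its loop body; next final value -19
-20 and -19 differ, so these are not the same function on this domain.
verdict: not equivalent; witness: a=-3, b=-2


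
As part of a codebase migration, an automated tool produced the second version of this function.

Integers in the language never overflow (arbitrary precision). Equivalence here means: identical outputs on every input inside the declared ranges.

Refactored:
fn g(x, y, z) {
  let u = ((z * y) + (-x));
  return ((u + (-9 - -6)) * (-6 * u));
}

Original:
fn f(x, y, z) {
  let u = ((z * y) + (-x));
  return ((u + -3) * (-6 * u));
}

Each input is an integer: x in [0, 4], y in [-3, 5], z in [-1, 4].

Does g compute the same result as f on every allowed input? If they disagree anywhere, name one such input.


Equivalent — the differences include arithmetic usage differs; also constant usage differs, yet no declared input distinguishes the two.
One worked example (x=0, y=-3, z=1) — f: u=-3, then returns -108; g: u=-3, then returns -108; agreement on -108.
An exhaustive pass over the 270 declared inputs shows identical outputs.
verdict: equivalent


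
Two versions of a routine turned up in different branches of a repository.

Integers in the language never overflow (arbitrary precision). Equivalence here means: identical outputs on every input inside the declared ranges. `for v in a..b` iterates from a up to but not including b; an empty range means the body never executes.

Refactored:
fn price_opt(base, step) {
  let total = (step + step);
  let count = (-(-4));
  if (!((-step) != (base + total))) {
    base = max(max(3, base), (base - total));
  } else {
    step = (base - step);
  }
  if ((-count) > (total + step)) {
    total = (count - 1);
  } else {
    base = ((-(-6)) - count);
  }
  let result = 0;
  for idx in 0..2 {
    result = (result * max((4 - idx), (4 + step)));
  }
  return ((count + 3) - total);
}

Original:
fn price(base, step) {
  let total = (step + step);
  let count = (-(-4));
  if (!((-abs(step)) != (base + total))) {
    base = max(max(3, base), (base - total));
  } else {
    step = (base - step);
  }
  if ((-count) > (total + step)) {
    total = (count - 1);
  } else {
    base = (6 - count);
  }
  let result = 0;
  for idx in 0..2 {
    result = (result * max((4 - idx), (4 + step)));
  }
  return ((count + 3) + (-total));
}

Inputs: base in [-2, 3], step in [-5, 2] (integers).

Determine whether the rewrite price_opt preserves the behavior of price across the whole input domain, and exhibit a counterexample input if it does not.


Try base=2, step=-2.
price: total becomes -4; next count becomes 4; next (!((-abs(step)) != (base + total))) evaluates to true; next base becomes 6; next ((-count) > (total + step)) evaluates to true; next total becomes 3; next result becomes 0; next at idx=0:; next result becomes 0; next at idx=1:; next result becomes 0; next final value 4
price_opt: total becomes -4; next count becomes 4; next (!((-step) != (base + total))) evaluates to false; next step becomes 4; next ((-count) > (total + step)) evaluates to false; next base becomes 2; next result becomes 0; next at idx=0:; next result becomes 0; next at idx=1:; next result becomes 0; next final value 11
4 against 11: the behavior changed.
verdict: not equivalent; witness: base=2, step=-2
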